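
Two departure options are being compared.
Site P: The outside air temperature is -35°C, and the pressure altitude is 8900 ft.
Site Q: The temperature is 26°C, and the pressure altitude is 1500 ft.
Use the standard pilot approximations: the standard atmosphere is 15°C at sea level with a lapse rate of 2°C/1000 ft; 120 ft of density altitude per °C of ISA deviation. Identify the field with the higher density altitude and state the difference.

Site P by 1856 ft

Site P: ISA temp = -2.8°C, deviation -32.2°C, DA = 8900 + 120 × (-32.2) = 5036 ft.
Site Q: ISA temp = 12°C, deviation +14°C, DA = 1500 + 120 × 14 = 3180 ft.
Site P is higher by 5036 − 3180 = 1856 ft.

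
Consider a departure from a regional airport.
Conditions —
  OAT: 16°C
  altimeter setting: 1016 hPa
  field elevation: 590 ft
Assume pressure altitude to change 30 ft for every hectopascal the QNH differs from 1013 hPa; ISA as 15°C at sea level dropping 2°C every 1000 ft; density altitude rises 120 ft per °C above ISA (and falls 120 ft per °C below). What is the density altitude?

740 ft

Pressure altitude = 590 + (1013 − 1016) × 30 = 590 + (-90) = 500 ft.
ISA temperature at 500 ft = 15 − 2 × (500/1000) = 14°C.
ISA deviation = 16 − 14 = +2°C.
Density altitude = 500 + 120 × (2) = 740 ft.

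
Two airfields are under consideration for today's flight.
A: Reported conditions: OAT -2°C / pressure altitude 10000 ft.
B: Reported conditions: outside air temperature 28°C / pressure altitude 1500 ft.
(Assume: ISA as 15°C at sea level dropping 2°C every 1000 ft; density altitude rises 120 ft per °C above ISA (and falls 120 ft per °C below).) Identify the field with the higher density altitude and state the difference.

A by 6940 ft

A: ISA temp = -5°C, deviation +3°C, DA = 10000 + 120 × 3 = 10360 ft.
B: ISA temp = 12°C, deviation +16°C, DA = 1500 + 120 × 16 = 3420 ft.
A is higher by 10360 − 3420 = 6940 ft.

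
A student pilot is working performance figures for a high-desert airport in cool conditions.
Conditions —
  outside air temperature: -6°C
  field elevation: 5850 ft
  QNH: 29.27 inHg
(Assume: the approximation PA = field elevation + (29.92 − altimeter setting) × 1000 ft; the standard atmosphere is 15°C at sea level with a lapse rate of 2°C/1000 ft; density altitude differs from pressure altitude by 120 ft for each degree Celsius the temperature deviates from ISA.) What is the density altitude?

5540 ft

Pressure altitude = 5850 + (29.92 − 29.27) × 1000 = 5850 + (+650) = 6500 ft.
ISA temperature at 6500 ft = 15 − 2 × (6500/1000) = 2°C.
ISA deviation = -6 − 2 = -8°C.
Density altitude = 6500 + 120 × (-8) = 5540 ft.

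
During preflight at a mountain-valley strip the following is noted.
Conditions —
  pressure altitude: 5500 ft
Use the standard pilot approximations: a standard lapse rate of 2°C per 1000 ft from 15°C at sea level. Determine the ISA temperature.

ISA temperature = 15 − 2 × (5500/1000) = 15 − 11 = 4°C.

4°C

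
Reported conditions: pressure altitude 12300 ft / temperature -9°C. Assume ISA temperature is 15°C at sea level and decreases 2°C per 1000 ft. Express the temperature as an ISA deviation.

ISA+0.6°C

ISA temperature at 12300 ft = 15 − 2 × (12300/1000) = -9.6°C.
Deviation = OAT − ISA = -9 − (-9.6) = +0.6°C.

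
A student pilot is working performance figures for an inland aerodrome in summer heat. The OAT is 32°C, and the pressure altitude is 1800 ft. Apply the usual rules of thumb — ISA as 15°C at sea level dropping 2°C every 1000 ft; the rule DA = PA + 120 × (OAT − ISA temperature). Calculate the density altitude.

4272 ft

ISA temperature at 1800 ft = 15 − 2 × (1800/1000) = 11.4°C.
ISA deviation = 32 − 11.4 = +20.6°C.
Density altitude = 1800 + 120 × (20.6) = 1800 + (+2472) = 4272 ft.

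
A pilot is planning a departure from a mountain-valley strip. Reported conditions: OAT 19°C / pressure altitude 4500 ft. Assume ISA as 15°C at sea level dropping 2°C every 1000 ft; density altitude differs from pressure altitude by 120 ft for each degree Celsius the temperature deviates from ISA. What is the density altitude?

ISA temperature at 4500 ft = 15 − 2 × (4500/1000) = 6°C.
ISA deviation = 19 − 6 = +13°C.
Density altitude = 4500 + 120 × (13) = 4500 + (+1560) = 6060 ft.

6060 ft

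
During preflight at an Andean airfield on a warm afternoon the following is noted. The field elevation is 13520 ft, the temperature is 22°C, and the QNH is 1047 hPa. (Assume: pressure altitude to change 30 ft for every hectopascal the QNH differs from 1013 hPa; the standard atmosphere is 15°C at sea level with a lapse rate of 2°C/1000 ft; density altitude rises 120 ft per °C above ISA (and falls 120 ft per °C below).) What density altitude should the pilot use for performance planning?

Pressure altitude = 13520 + (1013 − 1047) × 30 = 13520 + (-1020) = 12500 ft.
ISA temperature at 12500 ft = 15 − 2 × (12500/1000) = -10°C.
ISA deviation = 22 − (-10) = +32°C.
Density altitude = 12500 + 120 × (32) = 16340 ft.

16340 ft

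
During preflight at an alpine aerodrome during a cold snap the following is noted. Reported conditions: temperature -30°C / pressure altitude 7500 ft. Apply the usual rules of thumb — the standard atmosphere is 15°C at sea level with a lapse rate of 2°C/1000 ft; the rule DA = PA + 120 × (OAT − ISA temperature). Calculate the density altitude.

ISA temperature at 7500 ft = 15 − 2 × (7500/1000) = 0°C.
ISA deviation = -30 − 0 = -30°C.
Density altitude = 7500 + 120 × (-30) = 7500 + (-3600) = 3900 ft.

3900 ft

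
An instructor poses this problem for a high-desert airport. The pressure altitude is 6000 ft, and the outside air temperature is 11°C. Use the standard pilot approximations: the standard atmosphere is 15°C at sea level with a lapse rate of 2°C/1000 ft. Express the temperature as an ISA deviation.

ISA+8°C

ISA temperature at 6000 ft = 15 − 2 × (6000/1000) = 3°C.
Deviation = OAT − ISA = 11 − 3 = +8°C.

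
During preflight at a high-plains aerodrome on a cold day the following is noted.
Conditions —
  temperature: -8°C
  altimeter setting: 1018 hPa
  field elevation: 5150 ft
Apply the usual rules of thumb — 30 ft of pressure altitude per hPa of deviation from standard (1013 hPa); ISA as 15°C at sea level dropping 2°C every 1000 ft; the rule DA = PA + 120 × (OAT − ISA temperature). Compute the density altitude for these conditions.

3440 ft

Pressure altitude = 5150 + (1013 − 1018) × 30 = 5150 + (-150) = 5000 ft.
ISA temperature at 5000 ft = 15 − 2 × (5000/1000) = 5°C.
ISA deviation = -8 − 5 = -13°C.
Density altitude = 5000 + 120 × (-13) = 3440 ft.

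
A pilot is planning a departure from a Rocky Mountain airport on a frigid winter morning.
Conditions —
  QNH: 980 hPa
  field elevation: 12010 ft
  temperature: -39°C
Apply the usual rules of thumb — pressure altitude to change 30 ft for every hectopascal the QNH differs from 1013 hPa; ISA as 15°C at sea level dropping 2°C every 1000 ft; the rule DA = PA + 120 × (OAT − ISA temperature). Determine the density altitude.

9640 ft

Pressure altitude = 12010 + (1013 − 980) × 30 = 12010 + (+990) = 13000 ft.
ISA temperature at 13000 ft = 15 − 2 × (13000/1000) = -11°C.
ISA deviation = -39 − (-11) = -28°C.
Density altitude = 13000 + 120 × (-28) = 9640 ft.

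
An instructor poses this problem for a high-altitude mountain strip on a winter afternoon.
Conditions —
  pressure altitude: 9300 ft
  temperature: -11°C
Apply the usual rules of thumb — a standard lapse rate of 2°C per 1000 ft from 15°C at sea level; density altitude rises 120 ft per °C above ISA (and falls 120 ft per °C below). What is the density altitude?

8412 ft

ISA temperature at 9300 ft = 15 − 2 × (9300/1000) = -3.6°C.
ISA deviation = -11 − (-3.6) = -7.4°C.
Density altitude = 9300 + 120 × (-7.4) = 9300 + (-888) = 8412 ft.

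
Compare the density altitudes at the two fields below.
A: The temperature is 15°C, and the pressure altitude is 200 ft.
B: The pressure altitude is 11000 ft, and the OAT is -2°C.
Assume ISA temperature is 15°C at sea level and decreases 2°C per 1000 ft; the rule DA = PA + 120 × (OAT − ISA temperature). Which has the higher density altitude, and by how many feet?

B by 11352 ft

A: ISA temp = 14.6°C, deviation +0.4°C, DA = 200 + 120 × 0.4 = 248 ft.
B: ISA temp = -7°C, deviation +5°C, DA = 11000 + 120 × 5 = 11600 ft.
B is higher by 11600 − 248 = 11352 ft.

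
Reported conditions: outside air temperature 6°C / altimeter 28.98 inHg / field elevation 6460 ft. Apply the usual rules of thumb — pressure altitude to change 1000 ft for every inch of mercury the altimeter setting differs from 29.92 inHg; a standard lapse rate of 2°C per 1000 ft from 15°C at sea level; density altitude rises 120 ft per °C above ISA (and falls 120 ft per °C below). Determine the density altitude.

Pressure altitude = 6460 + (29.92 − 28.98) × 1000 = 6460 + (+940) = 7400 ft.
ISA temperature at 7400 ft = 15 − 2 × (7400/1000) = 0.2°C.
ISA deviation = 6 − 0.2 = +5.8°C.
Density altitude = 7400 + 120 × (5.8) = 8096 ft.

8096 ft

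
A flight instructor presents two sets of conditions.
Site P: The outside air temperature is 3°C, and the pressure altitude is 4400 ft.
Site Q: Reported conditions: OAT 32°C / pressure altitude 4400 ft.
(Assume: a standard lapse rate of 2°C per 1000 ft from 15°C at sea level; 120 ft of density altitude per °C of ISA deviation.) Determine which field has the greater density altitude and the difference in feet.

Site Q by 3480 ft

Site P: ISA temp = 6.2°C, deviation -3.2°C, DA = 4400 + 120 × (-3.2) = 4016 ft.
Site Q: ISA temp = 6.2°C, deviation +25.8°C, DA = 4400 + 120 × 25.8 = 7496 ft.
Site Q is higher by 7496 − 4016 = 3480 ft.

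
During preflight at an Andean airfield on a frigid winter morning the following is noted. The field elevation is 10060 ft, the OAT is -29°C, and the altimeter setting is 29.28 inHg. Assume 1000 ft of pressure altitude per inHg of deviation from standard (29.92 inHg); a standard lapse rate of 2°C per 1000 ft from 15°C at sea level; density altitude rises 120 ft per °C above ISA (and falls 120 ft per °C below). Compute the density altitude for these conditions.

7988 ft

Pressure altitude = 10060 + (29.92 − 29.28) × 1000 = 10060 + (+640) = 10700 ft.
ISA temperature at 10700 ft = 15 − 2 × (10700/1000) = -6.4°C.
ISA deviation = -29 − (-6.4) = -22.6°C.
Density altitude = 10700 + 120 × (-22.6) = 7988 ft.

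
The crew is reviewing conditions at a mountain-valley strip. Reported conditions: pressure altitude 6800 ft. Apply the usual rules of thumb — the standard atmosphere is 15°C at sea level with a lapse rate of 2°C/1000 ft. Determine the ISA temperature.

ISA temperature = 15 − 2 × (6800/1000) = 15 − 13.6 = 1.4°C.

1.4°C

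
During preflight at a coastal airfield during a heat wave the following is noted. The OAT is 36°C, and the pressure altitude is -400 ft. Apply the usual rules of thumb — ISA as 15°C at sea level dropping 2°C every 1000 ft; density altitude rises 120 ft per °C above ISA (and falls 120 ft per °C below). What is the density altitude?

2024 ft

ISA temperature at -400 ft = 15 − 2 × (-400/1000) = 15.8°C.
ISA deviation = 36 − 15.8 = +20.2°C.
Density altitude = -400 + 120 × (20.2) = -400 + (+2424) = 2024 ft.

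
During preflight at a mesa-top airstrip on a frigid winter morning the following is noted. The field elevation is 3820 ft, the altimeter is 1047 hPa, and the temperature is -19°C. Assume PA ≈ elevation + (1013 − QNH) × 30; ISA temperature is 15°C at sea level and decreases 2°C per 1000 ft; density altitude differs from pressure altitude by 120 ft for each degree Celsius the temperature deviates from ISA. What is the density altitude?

-608 ft

Pressure altitude = 3820 + (1013 − 1047) × 30 = 3820 + (-1020) = 2800 ft.
ISA temperature at 2800 ft = 15 − 2 × (2800/1000) = 9.4°C.
ISA deviation = -19 − 9.4 = -28.4°C.
Density altitude = 2800 + 120 × (-28.4) = -608 ft.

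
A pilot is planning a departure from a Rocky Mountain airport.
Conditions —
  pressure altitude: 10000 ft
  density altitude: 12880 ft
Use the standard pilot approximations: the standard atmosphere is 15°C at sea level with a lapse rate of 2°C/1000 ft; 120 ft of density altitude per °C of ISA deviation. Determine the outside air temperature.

19°C

Density altitude − pressure altitude = 12880 − 10000 = +2880 ft.
At 120 ft/°C that is an ISA deviation of 2880/120 = +24°C.
ISA temperature at 10000 ft = 15 − 2 × (10000/1000) = -5°C.
OAT = ISA + deviation = -5 + (+24) = 19°C.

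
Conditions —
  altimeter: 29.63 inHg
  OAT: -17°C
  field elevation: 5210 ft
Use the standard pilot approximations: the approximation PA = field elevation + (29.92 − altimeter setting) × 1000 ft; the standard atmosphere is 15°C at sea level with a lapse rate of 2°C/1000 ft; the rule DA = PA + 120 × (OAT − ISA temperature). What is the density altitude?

2980 ft

Pressure altitude = 5210 + (29.92 − 29.63) × 1000 = 5210 + (+290) = 5500 ft.
ISA temperature at 5500 ft = 15 − 2 × (5500/1000) = 4°C.
ISA deviation = -17 − 4 = -21°C.
Density altitude = 5500 + 120 × (-21) = 2980 ft.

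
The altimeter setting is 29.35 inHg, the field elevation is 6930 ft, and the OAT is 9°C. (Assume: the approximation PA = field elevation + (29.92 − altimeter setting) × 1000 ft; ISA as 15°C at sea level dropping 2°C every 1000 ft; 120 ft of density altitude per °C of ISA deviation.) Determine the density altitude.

8580 ft

Pressure altitude = 6930 + (29.92 − 29.35) × 1000 = 6930 + (+570) = 7500 ft.
ISA temperature at 7500 ft = 15 − 2 × (7500/1000) = 0°C.
ISA deviation = 9 − 0 = +9°C.
Density altitude = 7500 + 120 × (9) = 8580 ft.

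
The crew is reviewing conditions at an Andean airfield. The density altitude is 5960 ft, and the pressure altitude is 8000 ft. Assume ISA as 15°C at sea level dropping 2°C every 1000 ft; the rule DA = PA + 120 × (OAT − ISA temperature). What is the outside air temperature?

-18°C

Density altitude − pressure altitude = 5960 − 8000 = -2040 ft.
At 120 ft/°C that is an ISA deviation of -2040/120 = -17°C.
ISA temperature at 8000 ft = 15 − 2 × (8000/1000) = -1°C.
OAT = ISA + deviation = -1 + (-17) = -18°C.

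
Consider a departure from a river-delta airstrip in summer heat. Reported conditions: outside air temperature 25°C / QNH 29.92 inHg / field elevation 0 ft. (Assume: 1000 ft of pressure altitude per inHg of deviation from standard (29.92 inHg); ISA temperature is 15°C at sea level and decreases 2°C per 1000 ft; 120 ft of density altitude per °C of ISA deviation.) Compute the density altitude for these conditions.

Pressure altitude = 0 + (29.92 − 29.92) × 1000 = 0 + (0) = 0 ft.
ISA temperature at 0 ft = 15 − 2 × (0/1000) = 15°C.
ISA deviation = 25 − 15 = +10°C.
Density altitude = 0 + 120 × (10) = 1200 ft.

1200 ft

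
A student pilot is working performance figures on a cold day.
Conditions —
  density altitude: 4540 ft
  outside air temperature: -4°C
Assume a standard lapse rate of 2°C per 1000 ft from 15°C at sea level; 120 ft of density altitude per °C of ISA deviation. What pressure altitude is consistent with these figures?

5500 ft

DA = PA + 120 × (OAT − (15 − 2·PA/1000)) = PA + 120·OAT − 1800 + 0.24·PA = 1.24·PA + 120·OAT − 1800.
So 1.24·PA = 4540 − 120 × (-4) + 1800 = 6820.
PA = 6820 / 1.24 = 5500 ft.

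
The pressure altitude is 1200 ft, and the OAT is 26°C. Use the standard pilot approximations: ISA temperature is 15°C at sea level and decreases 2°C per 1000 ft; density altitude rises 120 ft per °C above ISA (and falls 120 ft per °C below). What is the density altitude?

ISA temperature at 1200 ft = 15 − 2 × (1200/1000) = 12.6°C.
ISA deviation = 26 − 12.6 = +13.4°C.
Density altitude = 1200 + 120 × (13.4) = 1200 + (+1608) = 2808 ft.

2808 ft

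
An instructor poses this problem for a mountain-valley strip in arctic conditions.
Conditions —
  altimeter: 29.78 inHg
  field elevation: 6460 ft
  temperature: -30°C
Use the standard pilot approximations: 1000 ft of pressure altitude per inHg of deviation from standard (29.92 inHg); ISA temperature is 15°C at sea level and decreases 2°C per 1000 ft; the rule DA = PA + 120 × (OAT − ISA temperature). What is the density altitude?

Pressure altitude = 6460 + (29.92 − 29.78) × 1000 = 6460 + (+140) = 6600 ft.
ISA temperature at 6600 ft = 15 − 2 × (6600/1000) = 1.8°C.
ISA deviation = -30 − 1.8 = -31.8°C.
Density altitude = 6600 + 120 × (-31.8) = 2784 ft.

2784 ft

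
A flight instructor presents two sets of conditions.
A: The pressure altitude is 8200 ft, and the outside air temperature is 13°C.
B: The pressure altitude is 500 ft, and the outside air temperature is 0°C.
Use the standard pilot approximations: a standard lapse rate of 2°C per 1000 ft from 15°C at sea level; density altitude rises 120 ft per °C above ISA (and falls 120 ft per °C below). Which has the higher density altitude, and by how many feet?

A by 11108 ft

A: ISA temp = -1.4°C, deviation +14.4°C, DA = 8200 + 120 × 14.4 = 9928 ft.
B: ISA temp = 14°C, deviation -14°C, DA = 500 + 120 × (-14) = -1180 ft.
A is higher by 9928 − (-1180) = 11108 ft.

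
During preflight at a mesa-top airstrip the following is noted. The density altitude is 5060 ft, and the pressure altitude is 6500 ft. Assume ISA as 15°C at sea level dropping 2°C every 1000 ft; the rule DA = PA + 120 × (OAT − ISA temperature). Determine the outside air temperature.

Density altitude − pressure altitude = 5060 − 6500 = -1440 ft.
At 120 ft/°C that is an ISA deviation of -1440/120 = -12°C.
ISA temperature at 6500 ft = 15 − 2 × (6500/1000) = 2°C.
OAT = ISA + deviation = 2 + (-12) = -10°C.

-10°C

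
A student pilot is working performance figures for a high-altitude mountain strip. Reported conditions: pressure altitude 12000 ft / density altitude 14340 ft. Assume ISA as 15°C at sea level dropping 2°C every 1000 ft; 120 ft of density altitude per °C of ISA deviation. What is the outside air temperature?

Density altitude − pressure altitude = 14340 − 12000 = +2340 ft.
At 120 ft/°C that is an ISA deviation of 2340/120 = +19.5°C.
ISA temperature at 12000 ft = 15 − 2 × (12000/1000) = -9°C.
OAT = ISA + deviation = -9 + (+19.5) = 10.5°C.

10.5°C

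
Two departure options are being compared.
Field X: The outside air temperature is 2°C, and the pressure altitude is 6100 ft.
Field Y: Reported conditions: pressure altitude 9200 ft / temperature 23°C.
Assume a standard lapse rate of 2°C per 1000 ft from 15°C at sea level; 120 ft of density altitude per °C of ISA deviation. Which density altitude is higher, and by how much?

Field X: ISA temp = 2.8°C, deviation -0.8°C, DA = 6100 + 120 × (-0.8) = 6004 ft.
Field Y: ISA temp = -3.4°C, deviation +26.4°C, DA = 9200 + 120 × 26.4 = 12368 ft.
Field Y is higher by 12368 − 6004 = 6364 ft.

Field Y by 6364 ft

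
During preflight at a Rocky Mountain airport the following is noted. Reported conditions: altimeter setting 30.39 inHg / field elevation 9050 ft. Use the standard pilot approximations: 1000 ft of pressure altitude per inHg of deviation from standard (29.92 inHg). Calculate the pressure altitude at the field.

8580 ft

Pressure correction = (29.92 − 30.39) × 1000 = -470 ft.
Pressure altitude = 9050 + (-470) = 8580 ft.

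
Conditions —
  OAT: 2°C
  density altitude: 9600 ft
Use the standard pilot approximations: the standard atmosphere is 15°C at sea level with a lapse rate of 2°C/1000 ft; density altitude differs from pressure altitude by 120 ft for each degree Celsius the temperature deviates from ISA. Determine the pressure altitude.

9000 ft

DA = PA + 120 × (OAT − (15 − 2·PA/1000)) = PA + 120·OAT − 1800 + 0.24·PA = 1.24·PA + 120·OAT − 1800.
So 1.24·PA = 9600 − 120 × 2 + 1800 = 11160.
PA = 11160 / 1.24 = 9000 ft.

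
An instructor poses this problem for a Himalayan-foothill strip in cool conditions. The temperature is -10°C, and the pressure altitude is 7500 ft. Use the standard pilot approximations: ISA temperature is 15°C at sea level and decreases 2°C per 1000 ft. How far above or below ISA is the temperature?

ISA temperature at 7500 ft = 15 − 2 × (7500/1000) = 0°C.
Deviation = OAT − ISA = -10 − 0 = -10°C.

ISA-10°C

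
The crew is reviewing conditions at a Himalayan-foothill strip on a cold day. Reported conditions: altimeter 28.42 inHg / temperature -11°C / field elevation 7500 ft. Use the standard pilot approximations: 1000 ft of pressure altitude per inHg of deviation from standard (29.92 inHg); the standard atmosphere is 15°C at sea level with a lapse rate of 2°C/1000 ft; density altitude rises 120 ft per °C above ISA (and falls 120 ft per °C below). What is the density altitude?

8040 ft

Pressure altitude = 7500 + (29.92 − 28.42) × 1000 = 7500 + (+1500) = 9000 ft.
ISA temperature at 9000 ft = 15 − 2 × (9000/1000) = -3°C.
ISA deviation = -11 − (-3) = -8°C.
Density altitude = 9000 + 120 × (-8) = 8040 ft.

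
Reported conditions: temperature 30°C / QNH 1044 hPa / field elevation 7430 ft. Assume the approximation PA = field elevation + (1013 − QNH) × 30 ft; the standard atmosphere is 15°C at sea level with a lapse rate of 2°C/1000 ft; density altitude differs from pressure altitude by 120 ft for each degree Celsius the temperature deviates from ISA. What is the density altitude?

Pressure altitude = 7430 + (1013 − 1044) × 30 = 7430 + (-930) = 6500 ft.
ISA temperature at 6500 ft = 15 − 2 × (6500/1000) = 2°C.
ISA deviation = 30 − 2 = +28°C.
Density altitude = 6500 + 120 × (28) = 9860 ft.

9860 ft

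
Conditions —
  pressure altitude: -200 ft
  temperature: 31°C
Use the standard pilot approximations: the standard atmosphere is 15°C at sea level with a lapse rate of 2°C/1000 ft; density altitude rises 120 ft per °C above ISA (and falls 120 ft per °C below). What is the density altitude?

1672 ft

ISA temperature at -200 ft = 15 − 2 × (-200/1000) = 15.4°C.
ISA deviation = 31 − 15.4 = +15.6°C.
Density altitude = -200 + 120 × (15.6) = -200 + (+1872) = 1672 ft.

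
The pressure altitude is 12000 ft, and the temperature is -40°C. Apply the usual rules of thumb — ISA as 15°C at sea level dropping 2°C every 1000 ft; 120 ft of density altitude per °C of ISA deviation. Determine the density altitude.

8280 ft

ISA temperature at 12000 ft = 15 − 2 × (12000/1000) = -9°C.
ISA deviation = -40 − (-9) = -31°C.
Density altitude = 12000 + 120 × (-31) = 12000 + (-3720) = 8280 ft.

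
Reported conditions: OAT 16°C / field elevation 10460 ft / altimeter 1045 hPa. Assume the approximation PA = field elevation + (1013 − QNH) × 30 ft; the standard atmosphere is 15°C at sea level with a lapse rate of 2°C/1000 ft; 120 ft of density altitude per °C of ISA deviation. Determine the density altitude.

11900 ft

Pressure altitude = 10460 + (1013 − 1045) × 30 = 10460 + (-960) = 9500 ft.
ISA temperature at 9500 ft = 15 − 2 × (9500/1000) = -4°C.
ISA deviation = 16 − (-4) = +20°C.
Density altitude = 9500 + 120 × (20) = 11900 ft.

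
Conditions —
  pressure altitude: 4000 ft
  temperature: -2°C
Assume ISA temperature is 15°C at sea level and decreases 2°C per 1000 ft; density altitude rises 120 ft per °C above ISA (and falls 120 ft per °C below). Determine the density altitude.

2920 ft

ISA temperature at 4000 ft = 15 − 2 × (4000/1000) = 7°C.
ISA deviation = -2 − 7 = -9°C.
Density altitude = 4000 + 120 × (-9) = 4000 + (-1080) = 2920 ft.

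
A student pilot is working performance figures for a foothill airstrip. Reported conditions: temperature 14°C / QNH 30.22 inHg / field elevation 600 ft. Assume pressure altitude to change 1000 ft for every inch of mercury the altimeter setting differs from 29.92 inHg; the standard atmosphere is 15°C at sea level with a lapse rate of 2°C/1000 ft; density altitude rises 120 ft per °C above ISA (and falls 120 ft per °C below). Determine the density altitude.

252 ft

Pressure altitude = 600 + (29.92 − 30.22) × 1000 = 600 + (-300) = 300 ft.
ISA temperature at 300 ft = 15 − 2 × (300/1000) = 14.4°C.
ISA deviation = 14 − 14.4 = -0.4°C.
Density altitude = 300 + 120 × (-0.4) = 252 ft.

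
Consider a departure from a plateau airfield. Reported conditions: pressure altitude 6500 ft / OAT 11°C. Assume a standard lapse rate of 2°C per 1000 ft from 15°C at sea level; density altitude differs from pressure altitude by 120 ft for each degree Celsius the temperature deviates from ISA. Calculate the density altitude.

7580 ft

ISA temperature at 6500 ft = 15 − 2 × (6500/1000) = 2°C.
ISA deviation = 11 − 2 = +9°C.
Density altitude = 6500 + 120 × (9) = 6500 + (+1080) = 7580 ft.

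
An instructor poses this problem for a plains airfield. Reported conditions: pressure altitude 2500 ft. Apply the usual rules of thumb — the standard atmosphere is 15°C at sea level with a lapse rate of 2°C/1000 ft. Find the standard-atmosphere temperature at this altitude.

10°C

ISA temperature = 15 − 2 × (2500/1000) = 15 − 5 = 10°C.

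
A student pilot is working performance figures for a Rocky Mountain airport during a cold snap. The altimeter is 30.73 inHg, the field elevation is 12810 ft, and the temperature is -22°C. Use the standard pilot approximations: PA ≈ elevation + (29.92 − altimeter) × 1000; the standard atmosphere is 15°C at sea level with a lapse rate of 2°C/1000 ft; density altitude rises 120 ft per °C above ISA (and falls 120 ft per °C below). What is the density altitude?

Pressure altitude = 12810 + (29.92 − 30.73) × 1000 = 12810 + (-810) = 12000 ft.
ISA temperature at 12000 ft = 15 − 2 × (12000/1000) = -9°C.
ISA deviation = -22 − (-9) = -13°C.
Density altitude = 12000 + 120 × (-13) = 10440 ft.

10440 ft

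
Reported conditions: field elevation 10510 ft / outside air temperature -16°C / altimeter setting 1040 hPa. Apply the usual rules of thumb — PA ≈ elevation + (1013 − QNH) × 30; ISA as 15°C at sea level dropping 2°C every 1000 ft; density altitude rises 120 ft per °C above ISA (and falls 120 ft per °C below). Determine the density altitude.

Pressure altitude = 10510 + (1013 − 1040) × 30 = 10510 + (-810) = 9700 ft.
ISA temperature at 9700 ft = 15 − 2 × (9700/1000) = -4.4°C.
ISA deviation = -16 − (-4.4) = -11.6°C.
Density altitude = 9700 + 120 × (-11.6) = 8308 ft.

8308 ft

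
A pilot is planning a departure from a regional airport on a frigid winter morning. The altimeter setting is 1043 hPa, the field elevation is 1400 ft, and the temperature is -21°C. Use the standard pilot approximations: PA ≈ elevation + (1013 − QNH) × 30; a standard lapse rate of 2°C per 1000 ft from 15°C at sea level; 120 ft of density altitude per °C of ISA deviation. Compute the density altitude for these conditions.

-3700 ft

Pressure altitude = 1400 + (1013 − 1043) × 30 = 1400 + (-900) = 500 ft.
ISA temperature at 500 ft = 15 − 2 × (500/1000) = 14°C.
ISA deviation = -21 − 14 = -35°C.
Density altitude = 500 + 120 × (-35) = -3700 ft.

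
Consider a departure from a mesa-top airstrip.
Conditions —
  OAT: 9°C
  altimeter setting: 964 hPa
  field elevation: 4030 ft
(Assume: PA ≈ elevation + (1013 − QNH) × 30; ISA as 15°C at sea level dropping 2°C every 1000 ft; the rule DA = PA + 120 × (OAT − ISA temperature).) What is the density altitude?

Pressure altitude = 4030 + (1013 − 964) × 30 = 4030 + (+1470) = 5500 ft.
ISA temperature at 5500 ft = 15 − 2 × (5500/1000) = 4°C.
ISA deviation = 9 − 4 = +5°C.
Density altitude = 5500 + 120 × (5) = 6100 ft.

6100 ft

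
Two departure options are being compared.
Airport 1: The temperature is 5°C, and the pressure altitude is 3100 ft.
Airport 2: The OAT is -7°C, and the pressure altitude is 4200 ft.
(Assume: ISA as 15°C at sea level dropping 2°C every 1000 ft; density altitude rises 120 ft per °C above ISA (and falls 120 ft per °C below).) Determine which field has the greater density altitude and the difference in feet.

Airport 1 by 76 ft

Airport 1: ISA temp = 8.8°C, deviation -3.8°C, DA = 3100 + 120 × (-3.8) = 2644 ft.
Airport 2: ISA temp = 6.6°C, deviation -13.6°C, DA = 4200 + 120 × (-13.6) = 2568 ft.
Airport 1 is higher by 2644 − 2568 = 76 ft.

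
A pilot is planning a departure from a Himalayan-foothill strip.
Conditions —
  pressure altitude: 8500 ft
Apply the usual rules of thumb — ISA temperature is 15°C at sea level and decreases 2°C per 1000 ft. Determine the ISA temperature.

-2°C

ISA temperature = 15 − 2 × (8500/1000) = 15 − 17 = -2°C.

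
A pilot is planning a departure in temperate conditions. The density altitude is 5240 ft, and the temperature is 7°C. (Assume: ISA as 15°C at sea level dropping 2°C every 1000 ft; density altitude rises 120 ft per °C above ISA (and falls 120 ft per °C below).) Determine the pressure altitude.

5000 ft

DA = PA + 120 × (OAT − (15 − 2·PA/1000)) = PA + 120·OAT − 1800 + 0.24·PA = 1.24·PA + 120·OAT − 1800.
So 1.24·PA = 5240 − 120 × 7 + 1800 = 6200.
PA = 6200 / 1.24 = 5000 ft.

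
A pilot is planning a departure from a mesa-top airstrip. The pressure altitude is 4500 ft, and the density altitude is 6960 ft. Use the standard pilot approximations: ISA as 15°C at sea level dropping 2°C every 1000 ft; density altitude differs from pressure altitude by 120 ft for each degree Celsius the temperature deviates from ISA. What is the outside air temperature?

Density altitude − pressure altitude = 6960 − 4500 = +2460 ft.
At 120 ft/°C that is an ISA deviation of 2460/120 = +20.5°C.
ISA temperature at 4500 ft = 15 − 2 × (4500/1000) = 6°C.
OAT = ISA + deviation = 6 + (+20.5) = 26.5°C.

26.5°C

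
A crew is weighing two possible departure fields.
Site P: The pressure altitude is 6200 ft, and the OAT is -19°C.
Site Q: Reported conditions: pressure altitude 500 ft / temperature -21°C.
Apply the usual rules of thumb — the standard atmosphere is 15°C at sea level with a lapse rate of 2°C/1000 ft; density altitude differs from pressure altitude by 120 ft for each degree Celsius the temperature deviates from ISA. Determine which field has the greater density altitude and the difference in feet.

Site P: ISA temp = 2.6°C, deviation -21.6°C, DA = 6200 + 120 × (-21.6) = 3608 ft.
Site Q: ISA temp = 14°C, deviation -35°C, DA = 500 + 120 × (-35) = -3700 ft.
Site P is higher by 3608 − (-3700) = 7308 ft.

Site P by 7308 ft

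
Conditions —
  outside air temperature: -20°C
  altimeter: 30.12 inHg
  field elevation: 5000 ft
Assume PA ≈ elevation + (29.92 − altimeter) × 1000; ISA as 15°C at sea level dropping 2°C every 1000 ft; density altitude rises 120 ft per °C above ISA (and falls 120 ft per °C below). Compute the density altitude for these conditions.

Pressure altitude = 5000 + (29.92 − 30.12) × 1000 = 5000 + (-200) = 4800 ft.
ISA temperature at 4800 ft = 15 − 2 × (4800/1000) = 5.4°C.
ISA deviation = -20 − 5.4 = -25.4°C.
Density altitude = 4800 + 120 × (-25.4) = 1752 ft.

1752 ft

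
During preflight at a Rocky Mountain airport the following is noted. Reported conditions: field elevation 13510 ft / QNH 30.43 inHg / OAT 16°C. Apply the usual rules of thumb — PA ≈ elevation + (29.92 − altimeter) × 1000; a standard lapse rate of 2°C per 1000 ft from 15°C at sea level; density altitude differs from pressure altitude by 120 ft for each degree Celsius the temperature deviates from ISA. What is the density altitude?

16240 ft

Pressure altitude = 13510 + (29.92 − 30.43) × 1000 = 13510 + (-510) = 13000 ft.
ISA temperature at 13000 ft = 15 − 2 × (13000/1000) = -11°C.
ISA deviation = 16 − (-11) = +27°C.
Density altitude = 13000 + 120 × (27) = 16240 ft.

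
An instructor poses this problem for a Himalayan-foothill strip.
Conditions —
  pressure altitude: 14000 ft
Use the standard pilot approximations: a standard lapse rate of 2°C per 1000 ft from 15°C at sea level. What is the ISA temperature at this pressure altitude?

-13°C

ISA temperature = 15 − 2 × (14000/1000) = 15 − 28 = -13°C.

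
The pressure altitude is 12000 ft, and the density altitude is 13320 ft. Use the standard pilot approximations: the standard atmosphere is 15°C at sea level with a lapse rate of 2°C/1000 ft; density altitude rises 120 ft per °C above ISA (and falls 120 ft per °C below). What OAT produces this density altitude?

Density altitude − pressure altitude = 13320 − 12000 = +1320 ft.
At 120 ft/°C that is an ISA deviation of 1320/120 = +11°C.
ISA temperature at 12000 ft = 15 − 2 × (12000/1000) = -9°C.
OAT = ISA + deviation = -9 + (+11) = 2°C.

2°C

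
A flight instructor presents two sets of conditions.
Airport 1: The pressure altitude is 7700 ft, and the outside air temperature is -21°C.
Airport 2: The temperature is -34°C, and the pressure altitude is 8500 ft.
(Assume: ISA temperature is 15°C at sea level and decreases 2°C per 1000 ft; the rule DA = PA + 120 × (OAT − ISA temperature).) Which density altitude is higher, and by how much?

Airport 1 by 568 ft

Airport 1: ISA temp = -0.4°C, deviation -20.6°C, DA = 7700 + 120 × (-20.6) = 5228 ft.
Airport 2: ISA temp = -2°C, deviation -32°C, DA = 8500 + 120 × (-32) = 4660 ft.
Airport 1 is higher by 5228 − 4660 = 568 ft.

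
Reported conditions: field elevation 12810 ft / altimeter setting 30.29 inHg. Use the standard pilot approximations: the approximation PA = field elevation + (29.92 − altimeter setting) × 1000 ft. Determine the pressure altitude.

Pressure correction = (29.92 − 30.29) × 1000 = -370 ft.
Pressure altitude = 12810 + (-370) = 12440 ft.

12440 ft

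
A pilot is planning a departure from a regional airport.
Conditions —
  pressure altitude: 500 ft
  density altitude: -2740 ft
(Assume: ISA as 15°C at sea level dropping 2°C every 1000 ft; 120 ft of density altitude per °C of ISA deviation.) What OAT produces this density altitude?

-13°C

Density altitude − pressure altitude = -2740 − 500 = -3240 ft.
At 120 ft/°C that is an ISA deviation of -3240/120 = -27°C.
ISA temperature at 500 ft = 15 − 2 × (500/1000) = 14°C.
OAT = ISA + deviation = 14 + (-27) = -13°C.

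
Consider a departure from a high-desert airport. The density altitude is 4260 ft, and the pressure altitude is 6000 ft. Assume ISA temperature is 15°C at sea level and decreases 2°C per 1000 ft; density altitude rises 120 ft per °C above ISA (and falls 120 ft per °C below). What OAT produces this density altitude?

-11.5°C

Density altitude − pressure altitude = 4260 − 6000 = -1740 ft.
At 120 ft/°C that is an ISA deviation of -1740/120 = -14.5°C.
ISA temperature at 6000 ft = 15 − 2 × (6000/1000) = 3°C.
OAT = ISA + deviation = 3 + (-14.5) = -11.5°C.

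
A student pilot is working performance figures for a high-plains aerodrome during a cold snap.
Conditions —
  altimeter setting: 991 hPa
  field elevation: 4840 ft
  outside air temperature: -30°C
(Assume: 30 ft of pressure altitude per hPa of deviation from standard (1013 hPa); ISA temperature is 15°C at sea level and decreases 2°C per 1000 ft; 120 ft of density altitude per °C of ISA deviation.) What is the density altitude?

1420 ft

Pressure altitude = 4840 + (1013 − 991) × 30 = 4840 + (+660) = 5500 ft.
ISA temperature at 5500 ft = 15 − 2 × (5500/1000) = 4°C.
ISA deviation = -30 − 4 = -34°C.
Density altitude = 5500 + 120 × (-34) = 1420 ft.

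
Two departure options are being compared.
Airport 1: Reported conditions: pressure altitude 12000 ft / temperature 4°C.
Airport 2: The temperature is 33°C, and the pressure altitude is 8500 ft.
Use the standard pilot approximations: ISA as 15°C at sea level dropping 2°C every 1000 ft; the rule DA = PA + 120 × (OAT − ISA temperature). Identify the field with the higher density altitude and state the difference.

Airport 1 by 860 ft

Airport 1: ISA temp = -9°C, deviation +13°C, DA = 12000 + 120 × 13 = 13560 ft.
Airport 2: ISA temp = -2°C, deviation +35°C, DA = 8500 + 120 × 35 = 12700 ft.
Airport 1 is higher by 13560 − 12700 = 860 ft.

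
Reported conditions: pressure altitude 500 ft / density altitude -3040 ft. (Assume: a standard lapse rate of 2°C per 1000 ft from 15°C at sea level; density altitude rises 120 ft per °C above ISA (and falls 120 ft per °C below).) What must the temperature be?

Density altitude − pressure altitude = -3040 − 500 = -3540 ft.
At 120 ft/°C that is an ISA deviation of -3540/120 = -29.5°C.
ISA temperature at 500 ft = 15 − 2 × (500/1000) = 14°C.
OAT = ISA + deviation = 14 + (-29.5) = -15.5°C.

-15.5°C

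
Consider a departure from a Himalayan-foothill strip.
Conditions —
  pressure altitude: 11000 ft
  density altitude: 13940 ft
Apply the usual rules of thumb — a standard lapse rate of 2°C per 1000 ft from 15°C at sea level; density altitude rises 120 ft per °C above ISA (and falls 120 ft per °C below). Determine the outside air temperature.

17.5°C

Density altitude − pressure altitude = 13940 − 11000 = +2940 ft.
At 120 ft/°C that is an ISA deviation of 2940/120 = +24.5°C.
ISA temperature at 11000 ft = 15 − 2 × (11000/1000) = -7°C.
OAT = ISA + deviation = -7 + (+24.5) = 17.5°C.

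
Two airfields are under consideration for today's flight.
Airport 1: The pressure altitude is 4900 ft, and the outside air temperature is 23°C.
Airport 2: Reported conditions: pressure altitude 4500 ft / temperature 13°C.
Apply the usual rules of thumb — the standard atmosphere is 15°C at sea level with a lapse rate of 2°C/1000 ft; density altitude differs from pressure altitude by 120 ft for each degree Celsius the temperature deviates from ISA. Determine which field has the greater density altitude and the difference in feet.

Airport 1: ISA temp = 5.2°C, deviation +17.8°C, DA = 4900 + 120 × 17.8 = 7036 ft.
Airport 2: ISA temp = 6°C, deviation +7°C, DA = 4500 + 120 × 7 = 5340 ft.
Airport 1 is higher by 7036 − 5340 = 1696 ft.

Airport 1 by 1696 ft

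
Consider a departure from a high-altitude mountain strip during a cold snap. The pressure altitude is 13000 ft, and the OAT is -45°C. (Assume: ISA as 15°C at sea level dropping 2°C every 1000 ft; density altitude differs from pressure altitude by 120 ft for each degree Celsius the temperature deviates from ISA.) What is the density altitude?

ISA temperature at 13000 ft = 15 − 2 × (13000/1000) = -11°C.
ISA deviation = -45 − (-11) = -34°C.
Density altitude = 13000 + 120 × (-34) = 13000 + (-4080) = 8920 ft.

8920 ft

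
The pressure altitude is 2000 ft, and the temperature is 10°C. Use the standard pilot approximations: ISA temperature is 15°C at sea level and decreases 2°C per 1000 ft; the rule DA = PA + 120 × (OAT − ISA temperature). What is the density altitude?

1880 ft

ISA temperature at 2000 ft = 15 − 2 × (2000/1000) = 11°C.
ISA deviation = 10 − 11 = -1°C.
Density altitude = 2000 + 120 × (-1) = 2000 + (-120) = 1880 ft.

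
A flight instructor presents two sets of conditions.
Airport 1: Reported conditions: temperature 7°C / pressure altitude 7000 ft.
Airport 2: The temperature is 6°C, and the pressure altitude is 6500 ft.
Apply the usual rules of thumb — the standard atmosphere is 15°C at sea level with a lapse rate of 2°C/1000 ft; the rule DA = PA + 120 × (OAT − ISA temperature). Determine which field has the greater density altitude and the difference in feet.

Airport 1 by 740 ft

Airport 1: ISA temp = 1°C, deviation +6°C, DA = 7000 + 120 × 6 = 7720 ft.
Airport 2: ISA temp = 2°C, deviation +4°C, DA = 6500 + 120 × 4 = 6980 ft.
Airport 1 is higher by 7720 − 6980 = 740 ft.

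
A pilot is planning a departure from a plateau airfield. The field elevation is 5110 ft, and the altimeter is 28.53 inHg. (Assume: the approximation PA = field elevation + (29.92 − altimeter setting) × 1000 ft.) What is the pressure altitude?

6500 ft

Pressure correction = (29.92 − 28.53) × 1000 = +1390 ft.
Pressure altitude = 5110 + (+1390) = 6500 ft.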